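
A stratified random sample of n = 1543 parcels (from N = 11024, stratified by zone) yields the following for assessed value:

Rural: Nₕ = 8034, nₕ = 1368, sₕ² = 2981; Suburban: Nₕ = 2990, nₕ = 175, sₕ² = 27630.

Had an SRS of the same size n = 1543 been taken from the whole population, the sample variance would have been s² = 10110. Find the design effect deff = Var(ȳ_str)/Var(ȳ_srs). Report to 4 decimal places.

Var(ȳ_str) = Σ Wₕ²(1−fₕ)sₕ²/nₕ with Wₕ = Nₕ/11024:
  Rural: (8034/11024)²·(1−1368/8034)·2981/1368 = 0.96027275
  Suburban: (2990/11024)²·(1−175/2990)·27630/175 = 10.93488
  → Var(ȳ_str) = 11.895153.
Var(ȳ_srs) = (1 − 1543/11024)·10110/1543 = 5.6350811.
deff = 11.895153 / 5.6350811 = 2.1109.

2.1109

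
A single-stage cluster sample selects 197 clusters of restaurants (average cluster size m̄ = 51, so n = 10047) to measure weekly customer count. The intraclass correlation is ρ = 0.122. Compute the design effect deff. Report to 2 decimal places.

deff = 1 + (51 − 1)·0.122 = 1 + 6.1 = 7.1.

7.10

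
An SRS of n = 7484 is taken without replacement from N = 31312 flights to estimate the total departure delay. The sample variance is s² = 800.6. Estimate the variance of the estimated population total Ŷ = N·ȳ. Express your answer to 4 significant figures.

7.981 × 10^7

Var(Ŷ) = N²·Var(ȳ) = N²·(1 − n/N)·s²/n.
f = 7484/31312 = 0.23901380; Var(ȳ) = 0.76098620·800.6/7484 = 0.081406408.
Var(Ŷ) = 31312² · 0.081406408 = 7.9814208 × 10^7.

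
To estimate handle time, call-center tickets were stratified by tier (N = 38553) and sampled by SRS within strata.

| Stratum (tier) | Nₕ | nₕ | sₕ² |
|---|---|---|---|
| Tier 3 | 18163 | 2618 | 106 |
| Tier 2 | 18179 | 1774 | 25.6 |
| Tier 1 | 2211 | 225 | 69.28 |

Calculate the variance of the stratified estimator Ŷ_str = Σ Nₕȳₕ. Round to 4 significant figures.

1.709 × 10^7

Var(Ŷ_str) = Σₕ Nₕ²(1 − fₕ)sₕ²/nₕ.
Tier 3: 18163²·(1 − 2618/18163)·106/2618 = 1.1431798 × 10^7.
Tier 2: 18179²·(1 − 1774/18179)·25.6/1774 = 4.3036067 × 10^6.
Tier 1: 2211²·(1 − 225/2211)·69.28/225 = 1.3520519 × 10^6.
Sum = 1.7087457 × 10^7.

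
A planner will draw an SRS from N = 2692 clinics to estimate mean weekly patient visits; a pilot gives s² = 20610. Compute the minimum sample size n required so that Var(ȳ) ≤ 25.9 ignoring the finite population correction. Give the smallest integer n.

Without fpc, n₀ = s²/D = 20610/25.9 = 795.7529.
Rounding up, n = 796.

796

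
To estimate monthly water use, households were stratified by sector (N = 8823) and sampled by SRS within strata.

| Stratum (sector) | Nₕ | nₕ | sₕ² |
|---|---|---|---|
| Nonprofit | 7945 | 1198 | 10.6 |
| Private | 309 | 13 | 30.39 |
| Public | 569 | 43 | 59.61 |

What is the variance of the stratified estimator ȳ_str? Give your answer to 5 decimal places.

Var(ȳ_str) = Σₕ Wₕ²(1 − fₕ)sₕ²/nₕ with Wₕ = Nₕ/N, N = 8823.
Nonprofit: Wₕ = 0.90048736; term = 0.90048736²·(1 − 0.15078666)·10.6/1198 = 0.0060928586.
Private: Wₕ = 0.03502210; term = 0.03502210²·(1 − 0.04207120)·30.39/13 = 0.0027466605.
Public: Wₕ = 0.06449054; term = 0.06449054²·(1 − 0.07557118)·59.61/43 = 0.0053298639.
Sum = 0.014169383.

0.01417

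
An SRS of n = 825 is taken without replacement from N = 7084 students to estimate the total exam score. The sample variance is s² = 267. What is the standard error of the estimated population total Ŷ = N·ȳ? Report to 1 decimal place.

3788.1

Var(Ŷ) = N²·Var(ȳ) = N²·(1 − n/N)·s²/n.
f = 825/7084 = 0.11645963; Var(ȳ) = 0.88354037·267/825 = 0.28594579.
Var(Ŷ) = 7084² · 0.28594579 = 1.4349634 × 10^7.
SE(Ŷ) = √(1.4349634 × 10^7) = 3788.1.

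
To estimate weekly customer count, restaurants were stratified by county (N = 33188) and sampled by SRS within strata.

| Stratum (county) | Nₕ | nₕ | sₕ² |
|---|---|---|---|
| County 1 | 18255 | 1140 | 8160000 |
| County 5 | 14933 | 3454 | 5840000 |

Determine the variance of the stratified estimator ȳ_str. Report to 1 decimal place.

Var(ȳ_str) = Σₕ Wₕ²(1 − fₕ)sₕ²/nₕ with Wₕ = Nₕ/N, N = 33188.
County 1: Wₕ = 0.55004821; term = 0.55004821²·(1 − 0.06244864)·8160000/1140 = 2030.4013.
County 5: Wₕ = 0.44995179; term = 0.44995179²·(1 − 0.23129981)·5840000/3454 = 263.13552.
Sum = 2293.5368.

2293.5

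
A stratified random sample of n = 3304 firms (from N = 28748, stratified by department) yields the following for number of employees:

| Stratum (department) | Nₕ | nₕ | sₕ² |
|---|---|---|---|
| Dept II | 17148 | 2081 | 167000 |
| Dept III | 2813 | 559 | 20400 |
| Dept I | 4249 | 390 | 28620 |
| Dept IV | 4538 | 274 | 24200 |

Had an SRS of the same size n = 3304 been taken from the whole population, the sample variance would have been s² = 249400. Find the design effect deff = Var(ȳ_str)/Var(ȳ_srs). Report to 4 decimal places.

0.4325

Var(ȳ_str) = Σ Wₕ²(1−fₕ)sₕ²/nₕ with Wₕ = Nₕ/28748:
  Dept II: (17148/28748)²·(1−2081/17148)·167000/2081 = 25.088193
  Dept III: (2813/28748)²·(1−559/2813)·20400/559 = 0.27997982
  Dept I: (4249/28748)²·(1−390/4249)·28620/390 = 1.4559661
  Dept IV: (4538/28748)²·(1−274/4538)·24200/274 = 2.067908
  → Var(ȳ_str) = 28.892047.
Var(ȳ_srs) = (1 − 3304/28748)·249400/3304 = 66.808875.
deff = 28.892047 / 66.808875 = 0.4325.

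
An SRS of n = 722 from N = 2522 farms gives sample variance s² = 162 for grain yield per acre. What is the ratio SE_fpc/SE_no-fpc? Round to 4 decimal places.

f = n/N = 722/2522 = 0.28628073.
SE_no-fpc = √(s²/n) = 0.47368421; SE_fpc = √((1−f)s²/n) = 0.40017746.
Ratio = √(1−f) = 0.84481908.

0.8448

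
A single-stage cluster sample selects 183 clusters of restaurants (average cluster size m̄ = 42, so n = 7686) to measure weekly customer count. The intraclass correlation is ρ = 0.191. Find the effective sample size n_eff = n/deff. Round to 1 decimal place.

870.3

deff = 1 + (42 − 1)·0.191 = 1 + 7.831 = 8.831.
n_eff = 7686 / 8.831 = 870.3.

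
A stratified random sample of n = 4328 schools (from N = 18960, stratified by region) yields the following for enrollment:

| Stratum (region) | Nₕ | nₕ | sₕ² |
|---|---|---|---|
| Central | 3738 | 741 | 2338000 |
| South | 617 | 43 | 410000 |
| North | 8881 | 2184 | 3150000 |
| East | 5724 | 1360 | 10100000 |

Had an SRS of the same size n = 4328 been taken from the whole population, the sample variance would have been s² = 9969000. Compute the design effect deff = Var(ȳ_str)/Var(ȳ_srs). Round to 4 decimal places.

Var(ȳ_str) = Σ Wₕ²(1−fₕ)sₕ²/nₕ with Wₕ = Nₕ/18960:
  Central: (3738/18960)²·(1−741/3738)·2338000/741 = 98.327653
  South: (617/18960)²·(1−43/617)·410000/43 = 9.3936806
  North: (8881/18960)²·(1−2184/8881)·3150000/2184 = 238.62911
  East: (5724/18960)²·(1−1360/5724)·10100000/1360 = 516.04808
  → Var(ȳ_str) = 862.39852.
Var(ȳ_srs) = (1 − 4328/18960)·9969000/4328 = 1777.5822.
deff = 862.39852 / 1777.5822 = 0.4852.

0.4852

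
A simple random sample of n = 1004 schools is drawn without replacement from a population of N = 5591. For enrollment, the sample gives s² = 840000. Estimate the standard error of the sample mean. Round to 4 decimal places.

Under SRS without replacement, Var(ȳ) = (1 − f)·s²/n with f = n/N = 1004/5591 = 0.17957432.
Var(ȳ) = (1 − 0.17957432)·840000/1004 = 0.82042568·836.65339 = 686.41193.
SE(ȳ) = √(686.41193) = 26.1995.

26.1995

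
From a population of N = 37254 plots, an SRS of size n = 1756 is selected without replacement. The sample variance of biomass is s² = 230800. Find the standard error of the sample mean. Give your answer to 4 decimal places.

Under SRS without replacement, Var(ȳ) = (1 − f)·s²/n with f = n/N = 1756/37254 = 0.04713588.
Var(ȳ) = (1 − 0.04713588)·230800/1756 = 0.95286412·131.43508 = 125.23977.
SE(ȳ) = √(125.23977) = 11.1911.

11.1911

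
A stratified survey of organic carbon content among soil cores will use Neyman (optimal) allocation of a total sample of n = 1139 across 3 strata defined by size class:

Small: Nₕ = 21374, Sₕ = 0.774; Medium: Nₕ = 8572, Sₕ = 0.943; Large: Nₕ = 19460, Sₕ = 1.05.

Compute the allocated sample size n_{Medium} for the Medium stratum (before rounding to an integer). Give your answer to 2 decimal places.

204.33

Neyman allocation: nₕ = n·NₕSₕ / Σⱼ NⱼSⱼ.
Σ NⱼSⱼ = 21374·0.774 + 8572·0.943 + 19460·1.05 = 45059.872.
n_{Medium} = 1139·8572·0.943 / 45059.872 = 204.33.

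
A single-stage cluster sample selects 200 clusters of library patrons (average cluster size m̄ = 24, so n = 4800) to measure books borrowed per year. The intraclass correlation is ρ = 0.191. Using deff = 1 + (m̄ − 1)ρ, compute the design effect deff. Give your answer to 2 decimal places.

5.39

deff = 1 + (24 − 1)·0.191 = 1 + 4.393 = 5.393.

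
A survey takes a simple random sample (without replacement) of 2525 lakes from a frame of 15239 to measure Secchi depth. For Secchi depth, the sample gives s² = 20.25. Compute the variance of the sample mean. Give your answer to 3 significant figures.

0.00669

Under SRS without replacement, Var(ȳ) = (1 − f)·s²/n with f = n/N = 2525/15239 = 0.16569329.
Var(ȳ) = (1 − 0.16569329)·20.25/2525 = 0.83430671·0.008019802 = 0.0066909746.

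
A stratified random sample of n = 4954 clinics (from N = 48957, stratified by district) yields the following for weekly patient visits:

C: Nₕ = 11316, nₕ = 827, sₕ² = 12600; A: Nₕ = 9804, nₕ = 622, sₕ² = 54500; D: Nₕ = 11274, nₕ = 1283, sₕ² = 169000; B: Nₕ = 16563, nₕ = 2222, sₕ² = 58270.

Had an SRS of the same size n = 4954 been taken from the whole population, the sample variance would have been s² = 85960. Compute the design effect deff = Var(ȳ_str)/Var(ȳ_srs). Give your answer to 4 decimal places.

0.8230

Var(ȳ_str) = Σ Wₕ²(1−fₕ)sₕ²/nₕ with Wₕ = Nₕ/48957:
  C: (11316/48957)²·(1−827/11316)·12600/827 = 0.7545056
  A: (9804/48957)²·(1−622/9804)·54500/622 = 3.2909184
  D: (11274/48957)²·(1−1283/11274)·169000/1283 = 6.1903819
  B: (16563/48957)²·(1−2222/16563)·58270/2222 = 2.5989014
  → Var(ȳ_str) = 12.834707.
Var(ȳ_srs) = (1 − 4954/48957)·85960/4954 = 15.595809.
deff = 12.834707 / 15.595809 = 0.8230.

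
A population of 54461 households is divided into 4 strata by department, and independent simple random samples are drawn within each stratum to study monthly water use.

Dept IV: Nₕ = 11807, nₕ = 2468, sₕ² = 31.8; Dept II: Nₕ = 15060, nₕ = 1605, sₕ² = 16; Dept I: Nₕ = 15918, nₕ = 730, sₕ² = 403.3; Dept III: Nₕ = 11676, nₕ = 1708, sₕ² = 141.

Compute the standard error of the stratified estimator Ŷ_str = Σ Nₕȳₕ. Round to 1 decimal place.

Var(Ŷ_str) = Σₕ Nₕ²(1 − fₕ)sₕ²/nₕ.
Dept IV: 11807²·(1 − 2468/11807)·31.8/2468 = 1.4207639 × 10^6.
Dept II: 15060²·(1 − 1605/15060)·16/1605 = 2.0200105 × 10^6.
Dept I: 15918²·(1 − 730/15918)·403.3/730 = 1.3356555 × 10^8.
Dept III: 11676²·(1 − 1708/11676)·141/1708 = 9.6080081 × 10^6.
Sum = 1.4661433 × 10^8.
SE = √(1.4661433 × 10^8) = 12108.4.

12108.4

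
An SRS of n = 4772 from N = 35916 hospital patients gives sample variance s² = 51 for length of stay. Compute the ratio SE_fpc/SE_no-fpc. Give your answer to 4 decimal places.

0.9312

f = n/N = 4772/35916 = 0.13286558.
SE_no-fpc = √(s²/n) = 0.10337961; SE_fpc = √((1−f)s²/n) = 0.096267143.
Ratio = √(1−f) = 0.93120053.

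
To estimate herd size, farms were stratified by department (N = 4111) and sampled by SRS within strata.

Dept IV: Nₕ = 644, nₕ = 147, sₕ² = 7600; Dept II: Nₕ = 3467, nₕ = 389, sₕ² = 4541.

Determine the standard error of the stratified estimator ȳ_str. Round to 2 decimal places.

Var(ȳ_str) = Σₕ Wₕ²(1 − fₕ)sₕ²/nₕ with Wₕ = Nₕ/N, N = 4111.
Dept IV: Wₕ = 0.15665288; term = 0.15665288²·(1 − 0.22826087)·7600/147 = 0.97913722.
Dept II: Wₕ = 0.84334712; term = 0.84334712²·(1 − 0.11220075)·4541/389 = 7.3710508.
Sum = 8.350188.
SE = √(8.350188) = 2.89.

2.89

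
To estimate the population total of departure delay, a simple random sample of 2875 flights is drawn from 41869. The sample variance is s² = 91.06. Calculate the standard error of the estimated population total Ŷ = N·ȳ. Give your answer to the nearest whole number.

Var(Ŷ) = N²·Var(ȳ) = N²·(1 − n/N)·s²/n.
f = 2875/41869 = 0.06866656; Var(ȳ) = 0.93133344·91.06/2875 = 0.029498165.
Var(Ŷ) = 41869² · 0.029498165 = 5.1710671 × 10^7.
SE(Ŷ) = √(5.1710671 × 10^7) = 7191.

7191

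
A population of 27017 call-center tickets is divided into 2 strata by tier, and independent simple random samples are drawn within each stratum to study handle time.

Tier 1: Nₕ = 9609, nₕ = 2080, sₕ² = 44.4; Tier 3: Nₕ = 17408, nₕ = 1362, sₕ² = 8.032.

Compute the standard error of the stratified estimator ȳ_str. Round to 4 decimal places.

0.0661

Var(ȳ_str) = Σₕ Wₕ²(1 − fₕ)sₕ²/nₕ with Wₕ = Nₕ/N, N = 27017.
Tier 1: Wₕ = 0.35566495; term = 0.35566495²·(1 − 0.21646373)·44.4/2080 = 0.0021157331.
Tier 3: Wₕ = 0.64433505; term = 0.64433505²·(1 − 0.07823989)·8.032/1362 = 0.0022567737.
Sum = 0.0043725068.
SE = √(0.0043725068) = 0.0661.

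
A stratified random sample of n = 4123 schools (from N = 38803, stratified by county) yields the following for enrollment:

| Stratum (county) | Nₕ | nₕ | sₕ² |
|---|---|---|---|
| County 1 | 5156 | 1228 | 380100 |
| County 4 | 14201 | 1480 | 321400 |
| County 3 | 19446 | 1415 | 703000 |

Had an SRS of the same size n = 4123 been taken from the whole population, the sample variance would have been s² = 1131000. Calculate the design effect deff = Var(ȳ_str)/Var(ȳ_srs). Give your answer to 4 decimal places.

Var(ȳ_str) = Σ Wₕ²(1−fₕ)sₕ²/nₕ with Wₕ = Nₕ/38803:
  County 1: (5156/38803)²·(1−1228/5156)·380100/1228 = 4.1634493
  County 4: (14201/38803)²·(1−1480/14201)·321400/1480 = 26.055159
  County 3: (19446/38803)²·(1−1415/19446)·703000/1415 = 115.69601
  → Var(ȳ_str) = 145.91462.
Var(ȳ_srs) = (1 − 4123/38803)·1131000/4123 = 245.16759.
deff = 145.91462 / 245.16759 = 0.5952.

0.5952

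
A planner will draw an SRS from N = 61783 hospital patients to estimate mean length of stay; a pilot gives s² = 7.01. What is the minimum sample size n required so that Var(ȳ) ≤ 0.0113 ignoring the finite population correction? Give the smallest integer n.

621

Without fpc, n₀ = s²/D = 7.01/0.0113 = 620.3540.
Rounding up, n = 621.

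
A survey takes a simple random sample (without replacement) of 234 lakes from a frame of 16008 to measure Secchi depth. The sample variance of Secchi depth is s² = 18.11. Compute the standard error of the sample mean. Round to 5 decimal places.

Under SRS without replacement, Var(ȳ) = (1 − f)·s²/n with f = n/N = 234/16008 = 0.01461769.
Var(ȳ) = (1 − 0.01461769)·18.11/234 = 0.98538231·0.077393162 = 0.076261853.
SE(ȳ) = √(0.076261853) = 0.27616.

0.27616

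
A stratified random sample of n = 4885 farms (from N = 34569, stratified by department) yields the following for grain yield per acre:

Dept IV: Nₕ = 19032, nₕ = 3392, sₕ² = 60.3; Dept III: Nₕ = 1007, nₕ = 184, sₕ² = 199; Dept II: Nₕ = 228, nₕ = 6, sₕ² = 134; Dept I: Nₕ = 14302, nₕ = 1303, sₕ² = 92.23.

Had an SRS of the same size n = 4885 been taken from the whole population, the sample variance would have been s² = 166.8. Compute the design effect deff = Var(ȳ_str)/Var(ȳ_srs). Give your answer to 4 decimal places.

0.5844

Var(ȳ_str) = Σ Wₕ²(1−fₕ)sₕ²/nₕ with Wₕ = Nₕ/34569:
  Dept IV: (19032/34569)²·(1−3392/19032)·60.3/3392 = 0.0044280143
  Dept III: (1007/34569)²·(1−184/1007)·199/184 = 7.5005123 × 10^-4
  Dept II: (228/34569)²·(1−6/228)·134/6 = 9.4594903 × 10^-4
  Dept I: (14302/34569)²·(1−1303/14302)·92.23/1303 = 0.011011865
  → Var(ȳ_str) = 0.01713588.
Var(ȳ_srs) = (1 − 4885/34569)·166.8/4885 = 0.029320211.
deff = 0.01713588 / 0.029320211 = 0.5844.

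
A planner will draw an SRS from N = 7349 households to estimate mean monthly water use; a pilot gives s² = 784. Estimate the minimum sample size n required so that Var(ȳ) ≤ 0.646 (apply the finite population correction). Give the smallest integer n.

1042

Without fpc, n₀ = s²/D = 784/0.646 = 1213.6223.
With fpc, (1 − n/N)·s²/n ≤ D requires n ≥ n₀/(1 + n₀/N) = 1213.6223/(1 + 1213.6223/7349) = 1041.6097.
Rounding up, n = 1042.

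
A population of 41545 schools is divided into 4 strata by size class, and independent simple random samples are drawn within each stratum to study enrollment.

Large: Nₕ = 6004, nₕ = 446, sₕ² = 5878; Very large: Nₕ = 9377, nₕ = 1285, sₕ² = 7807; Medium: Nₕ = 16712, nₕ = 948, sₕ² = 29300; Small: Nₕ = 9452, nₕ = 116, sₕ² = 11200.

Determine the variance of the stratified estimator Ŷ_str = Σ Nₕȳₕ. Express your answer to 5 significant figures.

1.7563 × 10^10

Var(Ŷ_str) = Σₕ Nₕ²(1 − fₕ)sₕ²/nₕ.
Large: 6004²·(1 − 446/6004)·5878/446 = 4.3979871 × 10^8.
Very large: 9377²·(1 − 1285/9377)·7807/1285 = 4.6099991 × 10^8.
Medium: 16712²·(1 − 948/16712)·29300/948 = 8.1424319 × 10^9.
Small: 9452²·(1 − 116/9452)·11200/116 = 8.520098 × 10^9.
Sum = 1.7563329 × 10^10.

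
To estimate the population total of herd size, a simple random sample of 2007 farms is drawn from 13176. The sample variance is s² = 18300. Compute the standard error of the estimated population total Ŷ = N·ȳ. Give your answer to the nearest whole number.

36631

Var(Ŷ) = N²·Var(ȳ) = N²·(1 − n/N)·s²/n.
f = 2007/13176 = 0.15232240; Var(ȳ) = 0.84767760·18300/2007 = 7.7291978.
Var(Ŷ) = 13176² · 7.7291978 = 1.3418427 × 10^9.
SE(Ŷ) = √(1.3418427 × 10^9) = 36631.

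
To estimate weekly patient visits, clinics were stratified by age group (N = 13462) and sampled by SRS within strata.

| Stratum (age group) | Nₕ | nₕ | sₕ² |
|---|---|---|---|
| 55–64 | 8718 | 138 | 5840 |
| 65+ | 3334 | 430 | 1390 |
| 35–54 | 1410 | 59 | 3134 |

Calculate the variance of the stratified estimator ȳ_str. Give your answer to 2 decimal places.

Var(ȳ_str) = Σₕ Wₕ²(1 − fₕ)sₕ²/nₕ with Wₕ = Nₕ/N, N = 13462.
55–64: Wₕ = 0.64760065; term = 0.64760065²·(1 − 0.01582932)·5840/138 = 17.467017.
65+: Wₕ = 0.24766008; term = 0.24766008²·(1 − 0.12897421)·1390/430 = 0.17269882.
35–54: Wₕ = 0.10473927; term = 0.10473927²·(1 − 0.04184397)·3134/59 = 0.55834454.
Sum = 18.19806.

18.20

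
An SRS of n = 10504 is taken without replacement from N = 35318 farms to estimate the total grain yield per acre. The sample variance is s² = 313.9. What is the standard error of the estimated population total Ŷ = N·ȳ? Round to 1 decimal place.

Var(Ŷ) = N²·Var(ȳ) = N²·(1 − n/N)·s²/n.
f = 10504/35318 = 0.29741208; Var(ȳ) = 0.70258792·313.9/10504 = 0.020996035.
Var(Ŷ) = 35318² · 0.020996035 = 2.6189638 × 10^7.
SE(Ŷ) = √(2.6189638 × 10^7) = 5117.6.

5117.6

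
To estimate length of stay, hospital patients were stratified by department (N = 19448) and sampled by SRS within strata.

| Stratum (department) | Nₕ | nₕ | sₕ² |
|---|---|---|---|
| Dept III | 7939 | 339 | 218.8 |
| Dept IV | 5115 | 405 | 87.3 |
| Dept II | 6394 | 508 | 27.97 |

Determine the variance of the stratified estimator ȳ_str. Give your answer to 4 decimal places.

Var(ȳ_str) = Σₕ Wₕ²(1 − fₕ)sₕ²/nₕ with Wₕ = Nₕ/N, N = 19448.
Dept III: Wₕ = 0.40821678; term = 0.40821678²·(1 − 0.04270059)·218.8/339 = 0.10296204.
Dept IV: Wₕ = 0.26300905; term = 0.26300905²·(1 − 0.07917889)·87.3/405 = 0.013730169.
Dept II: Wₕ = 0.32877417; term = 0.32877417²·(1 − 0.07944948)·27.97/508 = 0.0054786272.
Sum = 0.12217084.

0.1222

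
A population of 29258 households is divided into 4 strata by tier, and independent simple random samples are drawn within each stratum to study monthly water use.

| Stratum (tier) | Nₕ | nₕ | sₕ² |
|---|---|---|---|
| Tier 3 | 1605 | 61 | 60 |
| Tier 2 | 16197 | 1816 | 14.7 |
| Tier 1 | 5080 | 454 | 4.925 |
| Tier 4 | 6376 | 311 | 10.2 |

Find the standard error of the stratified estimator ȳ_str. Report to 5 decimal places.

Var(ȳ_str) = Σₕ Wₕ²(1 − fₕ)sₕ²/nₕ with Wₕ = Nₕ/N, N = 29258.
Tier 3: Wₕ = 0.05485679; term = 0.05485679²·(1 − 0.03800623)·60/61 = 0.0028474393.
Tier 2: Wₕ = 0.55359218; term = 0.55359218²·(1 − 0.11211953)·14.7/1816 = 0.0022026013.
Tier 1: Wₕ = 0.17362773; term = 0.17362773²·(1 − 0.08937008)·4.925/454 = 2.9780395 × 10^-4.
Tier 4: Wₕ = 0.21792330; term = 0.21792330²·(1 − 0.04877666)·10.2/311 = 0.0014815954.
Sum = 0.00682944.
SE = √(0.00682944) = 0.08264.

0.08264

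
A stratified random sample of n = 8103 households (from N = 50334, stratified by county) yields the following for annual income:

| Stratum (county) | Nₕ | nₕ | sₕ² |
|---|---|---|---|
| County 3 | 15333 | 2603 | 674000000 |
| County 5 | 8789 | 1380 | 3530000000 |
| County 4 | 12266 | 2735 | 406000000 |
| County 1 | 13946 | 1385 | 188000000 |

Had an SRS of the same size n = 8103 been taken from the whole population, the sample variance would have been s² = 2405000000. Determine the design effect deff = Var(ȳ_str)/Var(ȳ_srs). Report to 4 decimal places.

Var(ȳ_str) = Σ Wₕ²(1−fₕ)sₕ²/nₕ with Wₕ = Nₕ/50334:
  County 3: (15333/50334)²·(1−2603/15333)·674000000/2603 = 19948.874
  County 5: (8789/50334)²·(1−1380/8789)·3530000000/1380 = 65746.371
  County 4: (12266/50334)²·(1−2735/12266)·406000000/2735 = 6849.9475
  County 1: (13946/50334)²·(1−1385/13946)·188000000/1385 = 9385.5356
  → Var(ȳ_str) = 101930.73.
Var(ȳ_srs) = (1 − 8103/50334)·2405000000/8103 = 249022.83.
deff = 101930.73 / 249022.83 = 0.4093.

0.4093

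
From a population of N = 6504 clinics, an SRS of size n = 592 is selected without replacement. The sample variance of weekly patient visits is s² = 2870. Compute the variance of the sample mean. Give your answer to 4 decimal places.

4.4067

Under SRS without replacement, Var(ȳ) = (1 − f)·s²/n with f = n/N = 592/6504 = 0.09102091.
Var(ȳ) = (1 − 0.09102091)·2870/592 = 0.90897909·4.847973 = 4.4067061.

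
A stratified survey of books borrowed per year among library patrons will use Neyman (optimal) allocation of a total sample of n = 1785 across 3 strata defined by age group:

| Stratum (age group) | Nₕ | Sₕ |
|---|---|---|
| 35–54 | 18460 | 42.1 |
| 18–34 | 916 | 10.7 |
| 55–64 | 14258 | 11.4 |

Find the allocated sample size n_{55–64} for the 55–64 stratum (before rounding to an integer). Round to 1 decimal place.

305.6

Neyman allocation: nₕ = n·NₕSₕ / Σⱼ NⱼSⱼ.
Σ NⱼSⱼ = 18460·42.1 + 916·10.7 + 14258·11.4 = 949508.4.
n_{55–64} = 1785·14258·11.4 / 949508.4 = 305.6.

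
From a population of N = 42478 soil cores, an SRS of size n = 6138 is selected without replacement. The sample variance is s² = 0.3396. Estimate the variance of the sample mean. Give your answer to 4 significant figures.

Under SRS without replacement, Var(ȳ) = (1 − f)·s²/n with f = n/N = 6138/42478 = 0.14449833.
Var(ȳ) = (1 − 0.14449833)·0.3396/6138 = 0.85550167·5.5327468 × 10^-5 = 4.7332742 × 10^-5.

4.733 × 10^-5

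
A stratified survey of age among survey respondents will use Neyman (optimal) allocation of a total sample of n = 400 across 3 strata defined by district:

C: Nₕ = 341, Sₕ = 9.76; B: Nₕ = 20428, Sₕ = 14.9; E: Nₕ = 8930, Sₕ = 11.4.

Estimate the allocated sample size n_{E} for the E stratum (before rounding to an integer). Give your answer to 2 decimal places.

Neyman allocation: nₕ = n·NₕSₕ / Σⱼ NⱼSⱼ.
Σ NⱼSⱼ = 341·9.76 + 20428·14.9 + 8930·11.4 = 409507.36.
n_{E} = 400·8930·11.4 / 409507.36 = 99.44.

99.44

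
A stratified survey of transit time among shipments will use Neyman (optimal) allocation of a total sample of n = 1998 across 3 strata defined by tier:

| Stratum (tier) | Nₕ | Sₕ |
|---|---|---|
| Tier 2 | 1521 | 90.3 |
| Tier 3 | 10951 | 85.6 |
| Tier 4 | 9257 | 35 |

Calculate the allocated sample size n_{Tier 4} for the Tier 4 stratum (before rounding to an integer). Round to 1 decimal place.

462.8

Neyman allocation: nₕ = n·NₕSₕ / Σⱼ NⱼSⱼ.
Σ NⱼSⱼ = 1521·90.3 + 10951·85.6 + 9257·35 = 1.3987469 × 10^6.
n_{Tier 4} = 1998·9257·35 / (1.3987469 × 10^6) = 462.8.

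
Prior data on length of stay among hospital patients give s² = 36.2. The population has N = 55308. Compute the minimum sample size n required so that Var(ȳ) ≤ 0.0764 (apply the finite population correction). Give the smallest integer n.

470

Without fpc, n₀ = s²/D = 36.2/0.0764 = 473.8220.
With fpc, (1 − n/N)·s²/n ≤ D requires n ≥ n₀/(1 + n₀/N) = 473.8220/(1 + 473.8220/55308) = 469.7973.
Rounding up, n = 470.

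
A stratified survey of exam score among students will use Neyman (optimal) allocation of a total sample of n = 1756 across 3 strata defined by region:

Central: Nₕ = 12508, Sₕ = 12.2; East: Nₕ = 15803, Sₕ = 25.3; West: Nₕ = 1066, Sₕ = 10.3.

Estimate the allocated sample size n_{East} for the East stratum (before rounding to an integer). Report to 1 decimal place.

Neyman allocation: nₕ = n·NₕSₕ / Σⱼ NⱼSⱼ.
Σ NⱼSⱼ = 12508·12.2 + 15803·25.3 + 1066·10.3 = 563393.3.
n_{East} = 1756·15803·25.3 / 563393.3 = 1246.2.

1246.2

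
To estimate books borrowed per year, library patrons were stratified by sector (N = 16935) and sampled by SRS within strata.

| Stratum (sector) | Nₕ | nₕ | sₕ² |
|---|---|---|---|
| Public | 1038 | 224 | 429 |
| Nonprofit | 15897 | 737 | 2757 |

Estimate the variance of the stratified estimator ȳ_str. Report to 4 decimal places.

3.1491

Var(ȳ_str) = Σₕ Wₕ²(1 − fₕ)sₕ²/nₕ with Wₕ = Nₕ/N, N = 16935.
Public: Wₕ = 0.06129318; term = 0.06129318²·(1 − 0.21579961)·429/224 = 0.0056423579.
Nonprofit: Wₕ = 0.93870682; term = 0.93870682²·(1 − 0.04636095)·2757/737 = 3.1434985.
Sum = 3.1491409.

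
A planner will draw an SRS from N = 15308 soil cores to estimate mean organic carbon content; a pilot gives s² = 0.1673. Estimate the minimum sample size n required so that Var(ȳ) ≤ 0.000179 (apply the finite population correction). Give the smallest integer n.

Without fpc, n₀ = s²/D = 0.1673/0.000179 = 934.6369.
With fpc, (1 − n/N)·s²/n ≤ D requires n ≥ n₀/(1 + n₀/N) = 934.6369/(1 + 934.6369/15308) = 880.8558.
Rounding up, n = 881.

881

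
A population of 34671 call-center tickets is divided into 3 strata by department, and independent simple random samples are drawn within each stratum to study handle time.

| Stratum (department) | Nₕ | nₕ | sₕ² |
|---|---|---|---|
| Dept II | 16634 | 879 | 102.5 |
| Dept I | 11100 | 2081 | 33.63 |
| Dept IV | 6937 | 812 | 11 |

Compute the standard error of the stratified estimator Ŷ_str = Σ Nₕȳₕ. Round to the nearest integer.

Var(Ŷ_str) = Σₕ Nₕ²(1 − fₕ)sₕ²/nₕ.
Dept II: 16634²·(1 − 879/16634)·102.5/879 = 3.0559771 × 10^7.
Dept I: 11100²·(1 − 2081/11100)·33.63/2081 = 1.6178422 × 10^6.
Dept IV: 6937²·(1 − 812/6937)·11/812 = 575591.59.
Sum = 3.2753205 × 10^7.
SE = √(3.2753205 × 10^7) = 5723.

5723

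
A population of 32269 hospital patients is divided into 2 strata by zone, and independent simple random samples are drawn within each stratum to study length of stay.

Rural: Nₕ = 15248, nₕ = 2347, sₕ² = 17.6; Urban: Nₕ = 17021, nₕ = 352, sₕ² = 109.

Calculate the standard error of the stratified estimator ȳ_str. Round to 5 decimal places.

0.29290

Var(ȳ_str) = Σₕ Wₕ²(1 − fₕ)sₕ²/nₕ with Wₕ = Nₕ/N, N = 32269.
Rural: Wₕ = 0.47252781; term = 0.47252781²·(1 − 0.15392183)·17.6/2347 = 0.0014166574.
Urban: Wₕ = 0.52747219; term = 0.52747219²·(1 − 0.02068034)·109/352 = 0.084373767.
Sum = 0.085790424.
SE = √(0.085790424) = 0.29290.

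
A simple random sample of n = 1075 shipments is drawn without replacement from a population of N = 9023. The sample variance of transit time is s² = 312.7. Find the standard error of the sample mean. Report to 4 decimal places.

Under SRS without replacement, Var(ȳ) = (1 − f)·s²/n with f = n/N = 1075/9023 = 0.11913998.
Var(ȳ) = (1 − 0.11913998)·312.7/1075 = 0.88086002·0.29088372 = 0.25622784.
SE(ȳ) = √(0.25622784) = 0.5062.

0.5062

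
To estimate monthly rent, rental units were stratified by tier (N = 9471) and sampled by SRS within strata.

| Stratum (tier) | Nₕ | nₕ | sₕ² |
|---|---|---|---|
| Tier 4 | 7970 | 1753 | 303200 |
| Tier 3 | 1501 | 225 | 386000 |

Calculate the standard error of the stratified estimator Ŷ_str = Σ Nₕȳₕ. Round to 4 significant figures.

Var(Ŷ_str) = Σₕ Nₕ²(1 − fₕ)sₕ²/nₕ.
Tier 4: 7970²·(1 − 1753/7970)·303200/1753 = 8.5701114 × 10^9.
Tier 3: 1501²·(1 − 225/1501)·386000/225 = 3.2857624 × 10^9.
Sum = 1.1855874 × 10^10.
SE = √(1.1855874 × 10^10) = 108900.

108900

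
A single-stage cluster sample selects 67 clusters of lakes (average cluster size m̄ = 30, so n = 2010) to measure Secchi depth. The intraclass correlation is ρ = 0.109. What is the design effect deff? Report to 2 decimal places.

deff = 1 + (30 − 1)·0.109 = 1 + 3.161 = 4.161.

4.16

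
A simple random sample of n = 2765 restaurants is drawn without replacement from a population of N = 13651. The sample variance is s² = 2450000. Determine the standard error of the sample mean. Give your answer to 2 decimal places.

Under SRS without replacement, Var(ȳ) = (1 − f)·s²/n with f = n/N = 2765/13651 = 0.20254926.
Var(ȳ) = (1 − 0.20254926)·2450000/2765 = 0.79745074·886.07595 = 706.60192.
SE(ȳ) = √(706.60192) = 26.58.

26.58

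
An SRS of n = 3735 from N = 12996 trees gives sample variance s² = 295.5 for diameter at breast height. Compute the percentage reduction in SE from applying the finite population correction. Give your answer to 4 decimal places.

15.5841

f = n/N = 3735/12996 = 0.28739612.
SE_no-fpc = √(s²/n) = 0.28127649; SE_fpc = √((1−f)s²/n) = 0.23744199.
Ratio = √(1−f) = 0.84415868. Reduction = 100·(1 − 0.84415868) = 15.5841%.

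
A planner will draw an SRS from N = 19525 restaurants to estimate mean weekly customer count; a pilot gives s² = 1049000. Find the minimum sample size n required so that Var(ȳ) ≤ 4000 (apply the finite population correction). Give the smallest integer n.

Without fpc, n₀ = s²/D = 1049000/4000 = 262.2500.
With fpc, (1 − n/N)·s²/n ≤ D requires n ≥ n₀/(1 + n₀/N) = 262.2500/(1 + 262.2500/19525) = 258.7743.
Rounding up, n = 259.

259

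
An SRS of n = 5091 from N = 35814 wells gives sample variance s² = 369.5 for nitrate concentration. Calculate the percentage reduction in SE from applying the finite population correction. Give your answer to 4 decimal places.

7.3799

f = n/N = 5091/35814 = 0.14215111.
SE_no-fpc = √(s²/n) = 0.26940501; SE_fpc = √((1−f)s²/n) = 0.24952328.
Ratio = √(1−f) = 0.92620132. Reduction = 100·(1 − 0.92620132) = 7.3799%.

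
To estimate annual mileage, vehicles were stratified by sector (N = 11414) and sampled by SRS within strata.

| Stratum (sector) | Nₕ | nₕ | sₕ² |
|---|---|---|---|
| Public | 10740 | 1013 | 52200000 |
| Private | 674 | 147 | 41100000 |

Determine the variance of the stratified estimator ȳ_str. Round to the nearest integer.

42083

Var(ȳ_str) = Σₕ Wₕ²(1 − fₕ)sₕ²/nₕ with Wₕ = Nₕ/N, N = 11414.
Public: Wₕ = 0.94094971; term = 0.94094971²·(1 − 0.09432030)·52200000/1013 = 41320.781.
Private: Wₕ = 0.05905029; term = 0.05905029²·(1 − 0.21810089)·41100000/147 = 762.28831.
Sum = 42083.069.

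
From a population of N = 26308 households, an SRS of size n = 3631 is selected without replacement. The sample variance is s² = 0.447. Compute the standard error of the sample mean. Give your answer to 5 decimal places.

0.01030

Under SRS without replacement, Var(ȳ) = (1 − f)·s²/n with f = n/N = 3631/26308 = 0.13801885.
Var(ȳ) = (1 − 0.13801885)·0.447/3631 = 0.86198115·1.2310658 × 10^-4 = 1.0611555 × 10^-4.
SE(ȳ) = √(1.0611555 × 10^-4) = 0.01030.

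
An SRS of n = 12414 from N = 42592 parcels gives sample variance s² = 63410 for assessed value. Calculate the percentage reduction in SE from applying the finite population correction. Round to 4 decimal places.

15.8254

f = n/N = 12414/42592 = 0.29146319.
SE_no-fpc = √(s²/n) = 2.2600758; SE_fpc = √((1−f)s²/n) = 1.9024104.
Ratio = √(1−f) = 0.84174629. Reduction = 100·(1 − 0.84174629) = 15.8254%.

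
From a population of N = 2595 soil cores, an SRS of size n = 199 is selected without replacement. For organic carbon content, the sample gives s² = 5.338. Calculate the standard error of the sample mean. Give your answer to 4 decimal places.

0.1574

Under SRS without replacement, Var(ȳ) = (1 − f)·s²/n with f = n/N = 199/2595 = 0.07668593.
Var(ȳ) = (1 − 0.07668593)·5.338/199 = 0.92331407·0.026824121 = 0.024767088.
SE(ȳ) = √(0.024767088) = 0.1574.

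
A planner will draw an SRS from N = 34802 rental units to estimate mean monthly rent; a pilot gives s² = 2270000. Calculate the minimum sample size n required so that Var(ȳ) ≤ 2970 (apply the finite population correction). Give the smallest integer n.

748

Without fpc, n₀ = s²/D = 2270000/2970 = 764.3098.
With fpc, (1 − n/N)·s²/n ≤ D requires n ≥ n₀/(1 + n₀/N) = 764.3098/(1 + 764.3098/34802) = 747.8850.
Rounding up, n = 748.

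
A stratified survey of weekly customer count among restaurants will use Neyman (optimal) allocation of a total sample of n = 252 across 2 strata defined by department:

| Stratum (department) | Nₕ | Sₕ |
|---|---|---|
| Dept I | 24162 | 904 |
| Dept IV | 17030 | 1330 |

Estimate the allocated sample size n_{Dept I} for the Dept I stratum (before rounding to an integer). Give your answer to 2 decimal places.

123.71

Neyman allocation: nₕ = n·NₕSₕ / Σⱼ NⱼSⱼ.
Σ NⱼSⱼ = 24162·904 + 17030·1330 = 4.4492348 × 10^7.
n_{Dept I} = 252·24162·904 / (4.4492348 × 10^7) = 123.71.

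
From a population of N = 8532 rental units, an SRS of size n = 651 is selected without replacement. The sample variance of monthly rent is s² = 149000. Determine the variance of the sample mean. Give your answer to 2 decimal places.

Under SRS without replacement, Var(ȳ) = (1 − f)·s²/n with f = n/N = 651/8532 = 0.07630098.
Var(ȳ) = (1 − 0.07630098)·149000/651 = 0.92369902·228.87865 = 211.41498.

211.41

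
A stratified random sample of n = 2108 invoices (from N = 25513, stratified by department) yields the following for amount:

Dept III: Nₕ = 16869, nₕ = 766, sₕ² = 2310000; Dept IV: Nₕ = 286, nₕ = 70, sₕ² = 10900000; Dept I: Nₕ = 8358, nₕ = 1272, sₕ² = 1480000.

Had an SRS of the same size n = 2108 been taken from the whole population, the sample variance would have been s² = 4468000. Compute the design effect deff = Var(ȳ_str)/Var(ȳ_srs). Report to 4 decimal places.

Var(ȳ_str) = Σ Wₕ²(1−fₕ)sₕ²/nₕ with Wₕ = Nₕ/25513:
  Dept III: (16869/25513)²·(1−766/16869)·2310000/766 = 1258.5089
  Dept IV: (286/25513)²·(1−70/286)·10900000/70 = 14.778324
  Dept I: (8358/25513)²·(1−1272/8358)·1480000/1272 = 105.86565
  → Var(ȳ_str) = 1379.1529.
Var(ȳ_srs) = (1 − 2108/25513)·4468000/2108 = 1944.4182.
deff = 1379.1529 / 1944.4182 = 0.7093.

0.7093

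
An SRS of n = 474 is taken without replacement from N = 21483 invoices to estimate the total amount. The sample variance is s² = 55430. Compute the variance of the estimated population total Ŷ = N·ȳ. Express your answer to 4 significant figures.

5.278 × 10^10

Var(Ŷ) = N²·Var(ȳ) = N²·(1 − n/N)·s²/n.
f = 474/21483 = 0.02206396; Var(ȳ) = 0.97793604·55430/474 = 114.36075.
Var(Ŷ) = 21483² · 114.36075 = 5.2779692 × 10^10.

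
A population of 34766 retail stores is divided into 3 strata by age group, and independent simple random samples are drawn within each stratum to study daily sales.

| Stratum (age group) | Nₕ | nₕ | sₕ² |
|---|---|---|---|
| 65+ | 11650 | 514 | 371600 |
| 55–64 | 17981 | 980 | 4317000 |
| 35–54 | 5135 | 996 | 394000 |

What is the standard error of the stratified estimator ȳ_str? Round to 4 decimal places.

34.6220

Var(ȳ_str) = Σₕ Wₕ²(1 − fₕ)sₕ²/nₕ with Wₕ = Nₕ/N, N = 34766.
65+: Wₕ = 0.33509751; term = 0.33509751²·(1 − 0.04412017)·371600/514 = 77.599386.
55–64: Wₕ = 0.51720071; term = 0.51720071²·(1 − 0.05450197)·4317000/980 = 1114.1273.
35–54: Wₕ = 0.14770178; term = 0.14770178²·(1 − 0.19396300)·394000/996 = 6.9560598.
Sum = 1198.6827.
SE = √(1198.6827) = 34.6220.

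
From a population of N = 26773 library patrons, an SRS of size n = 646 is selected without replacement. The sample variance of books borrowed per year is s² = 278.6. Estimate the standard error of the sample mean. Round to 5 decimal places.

0.64874

Under SRS without replacement, Var(ȳ) = (1 − f)·s²/n with f = n/N = 646/26773 = 0.02412879.
Var(ȳ) = (1 − 0.02412879)·278.6/646 = 0.97587121·0.43126935 = 0.42086334.
SE(ȳ) = √(0.42086334) = 0.64874.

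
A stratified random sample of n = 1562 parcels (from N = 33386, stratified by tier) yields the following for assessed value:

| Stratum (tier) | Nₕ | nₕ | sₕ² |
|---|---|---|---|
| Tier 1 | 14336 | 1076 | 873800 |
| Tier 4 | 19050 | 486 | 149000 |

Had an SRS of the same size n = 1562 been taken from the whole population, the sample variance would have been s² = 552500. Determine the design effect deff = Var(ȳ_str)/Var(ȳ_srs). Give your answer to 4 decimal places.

Var(ȳ_str) = Σ Wₕ²(1−fₕ)sₕ²/nₕ with Wₕ = Nₕ/33386:
  Tier 1: (14336/33386)²·(1−1076/14336)·873800/1076 = 138.49768
  Tier 4: (19050/33386)²·(1−486/19050)·149000/486 = 97.271981
  → Var(ȳ_str) = 235.76966.
Var(ȳ_srs) = (1 − 1562/33386)·552500/1562 = 337.16434.
deff = 235.76966 / 337.16434 = 0.6993.

0.6993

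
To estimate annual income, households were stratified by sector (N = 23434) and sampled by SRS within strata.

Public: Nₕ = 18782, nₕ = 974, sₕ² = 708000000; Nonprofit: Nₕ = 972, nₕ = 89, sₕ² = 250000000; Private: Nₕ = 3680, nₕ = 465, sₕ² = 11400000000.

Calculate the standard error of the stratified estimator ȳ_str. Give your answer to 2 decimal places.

Var(ȳ_str) = Σₕ Wₕ²(1 − fₕ)sₕ²/nₕ with Wₕ = Nₕ/N, N = 23434.
Public: Wₕ = 0.80148502; term = 0.80148502²·(1 − 0.05185816)·708000000/974 = 442729.47.
Nonprofit: Wₕ = 0.04147819; term = 0.04147819²·(1 − 0.09156379)·250000000/89 = 4390.1981.
Private: Wₕ = 0.15703678; term = 0.15703678²·(1 − 0.12635870)·11400000000/465 = 528187.16.
Sum = 975306.83.
SE = √(975306.83) = 987.58.

987.58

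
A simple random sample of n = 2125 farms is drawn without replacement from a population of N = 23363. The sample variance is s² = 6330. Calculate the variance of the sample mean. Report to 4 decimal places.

Under SRS without replacement, Var(ȳ) = (1 − f)·s²/n with f = n/N = 2125/23363 = 0.09095578.
Var(ȳ) = (1 − 0.09095578)·6330/2125 = 0.90904422·2.9788235 = 2.7078823.

2.7079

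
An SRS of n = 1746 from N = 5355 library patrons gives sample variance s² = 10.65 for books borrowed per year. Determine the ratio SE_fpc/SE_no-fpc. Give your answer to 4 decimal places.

0.8209

f = n/N = 1746/5355 = 0.32605042.
SE_no-fpc = √(s²/n) = 0.078100297; SE_fpc = √((1−f)s²/n) = 0.064115995.
Ratio = √(1−f) = 0.82094432.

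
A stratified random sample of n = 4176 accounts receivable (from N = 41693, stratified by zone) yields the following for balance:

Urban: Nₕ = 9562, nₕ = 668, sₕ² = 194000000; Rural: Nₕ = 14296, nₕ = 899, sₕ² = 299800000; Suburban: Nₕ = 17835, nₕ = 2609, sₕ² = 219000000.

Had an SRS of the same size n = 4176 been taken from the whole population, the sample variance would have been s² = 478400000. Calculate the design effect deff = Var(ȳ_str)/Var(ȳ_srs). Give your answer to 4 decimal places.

0.6215

Var(ȳ_str) = Σ Wₕ²(1−fₕ)sₕ²/nₕ with Wₕ = Nₕ/41693:
  Urban: (9562/41693)²·(1−668/9562)·194000000/668 = 14208.389
  Rural: (14296/41693)²·(1−899/14296)·299800000/899 = 36742.419
  Suburban: (17835/41693)²·(1−2609/17835)·219000000/2609 = 13113.019
  → Var(ȳ_str) = 64063.827.
Var(ȳ_srs) = (1 − 4176/41693)·478400000/4176 = 103085.04.
deff = 64063.827 / 103085.04 = 0.6215.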